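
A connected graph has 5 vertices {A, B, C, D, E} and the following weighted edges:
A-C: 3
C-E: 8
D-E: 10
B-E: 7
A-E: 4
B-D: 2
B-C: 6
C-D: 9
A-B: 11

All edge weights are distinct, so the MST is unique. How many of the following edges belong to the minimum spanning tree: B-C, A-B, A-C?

Kruskal: consider edges lightest-first.
B-D (2): add — endpoints in different components.
A-C (3): add — endpoints in different components.
A-E (4): add — endpoints in different components.
B-C (6): add — endpoints in different components.
MST edge set: {B-D, A-C, A-E, B-C}.
Of the listed edges, {B-C, A-C} are in the MST → 2.

2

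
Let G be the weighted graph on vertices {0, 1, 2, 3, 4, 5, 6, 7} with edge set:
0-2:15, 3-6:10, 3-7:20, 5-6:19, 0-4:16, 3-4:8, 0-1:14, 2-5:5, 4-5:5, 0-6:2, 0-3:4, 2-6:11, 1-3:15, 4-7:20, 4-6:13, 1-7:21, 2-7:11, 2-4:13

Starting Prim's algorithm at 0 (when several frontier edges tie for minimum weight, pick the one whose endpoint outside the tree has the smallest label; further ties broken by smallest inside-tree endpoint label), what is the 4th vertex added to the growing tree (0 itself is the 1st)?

Prim, starting at 0.
Step 1: cheapest edge leaving the tree is 0-6 (2); add 6.
Step 2: cheapest edge leaving the tree is 0-3 (4); add 3.
Step 3: cheapest edge leaving the tree is 3-4 (8); add 4.
Step 4: cheapest edge leaving the tree is 4-5 (5); add 5.
Step 5: cheapest edge leaving the tree is 2-5 (5); add 2.
Step 6: cheapest edge leaving the tree is 2-7 (11); add 7.
Step 7: cheapest edge leaving the tree is 0-1 (14); add 1.
Vertex order: 0, 6, 3, 4, 5, 2, 7, 1. The 4th vertex is 4.

4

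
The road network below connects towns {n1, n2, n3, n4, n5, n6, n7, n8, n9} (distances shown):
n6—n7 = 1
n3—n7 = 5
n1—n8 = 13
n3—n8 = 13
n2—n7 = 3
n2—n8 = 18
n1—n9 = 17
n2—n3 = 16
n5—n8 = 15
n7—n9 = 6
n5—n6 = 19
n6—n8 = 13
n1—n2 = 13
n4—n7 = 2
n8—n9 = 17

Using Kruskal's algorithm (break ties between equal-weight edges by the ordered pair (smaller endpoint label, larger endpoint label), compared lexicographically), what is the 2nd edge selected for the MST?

Kruskal's algorithm — process edges by increasing weight (ties by edge label):
n6—n7 (1): add — endpoints in different components.
n4—n7 (2): add — endpoints in different components.
n2—n7 (3): add — endpoints in different components.
n3—n7 (5): add — endpoints in different components.
n7—n9 (6): add — endpoints in different components.
n1—n2 (13): add — endpoints in different components.
n1—n8 (13): add — endpoints in different components.
n3—n8 (13): skip — n3 and n8 already connected.
n6—n8 (13): skip — n8 and n6 already connected.
n5—n8 (15): add — endpoints in different components.
The 2nd edge added is n4—n7.

n4-n7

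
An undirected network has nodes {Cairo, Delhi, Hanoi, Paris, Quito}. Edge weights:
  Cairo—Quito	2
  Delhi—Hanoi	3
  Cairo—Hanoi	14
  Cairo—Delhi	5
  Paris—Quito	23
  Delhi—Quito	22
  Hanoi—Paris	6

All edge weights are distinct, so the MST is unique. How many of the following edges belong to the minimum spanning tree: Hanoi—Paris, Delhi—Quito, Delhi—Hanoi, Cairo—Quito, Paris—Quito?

Kruskal: consider edges lightest-first.
Cairo—Quito (2): add. Components now {Cairo,Quito} {Paris} {Delhi} {Hanoi}
Delhi—Hanoi (3): add. Components now {Cairo,Quito} {Paris} {Delhi,Hanoi}
Cairo—Delhi (5): add. Components now {Cairo,Delhi,Hanoi,Quito} {Paris}
Hanoi—Paris (6): add. Components now {Cairo,Delhi,Hanoi,Paris,Quito}
MST edge set: {Cairo—Quito, Delhi—Hanoi, Cairo—Delhi, Hanoi—Paris}.
Of the listed edges, {Hanoi—Paris, Delhi—Hanoi, Cairo—Quito} are in the MST → 3.

3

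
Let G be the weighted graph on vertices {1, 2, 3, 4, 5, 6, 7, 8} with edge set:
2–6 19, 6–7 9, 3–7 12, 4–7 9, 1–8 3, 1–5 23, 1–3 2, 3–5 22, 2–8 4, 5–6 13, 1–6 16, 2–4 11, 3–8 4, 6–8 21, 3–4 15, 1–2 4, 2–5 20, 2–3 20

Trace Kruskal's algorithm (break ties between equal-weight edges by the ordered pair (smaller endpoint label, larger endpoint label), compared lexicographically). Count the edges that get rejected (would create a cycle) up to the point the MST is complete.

3

Kruskal's algorithm — process edges by increasing weight (ties by edge label):
1–3 (2): add — endpoints in different components.
1–8 (3): add — endpoints in different components.
1–2 (4): add — endpoints in different components.
2–8 (4): skip — 2 and 8 already connected.
3–8 (4): skip — 3 and 8 already connected.
4–7 (9): add — endpoints in different components.
6–7 (9): add — endpoints in different components.
2–4 (11): add — endpoints in different components.
3–7 (12): skip — 3 and 7 already connected.
5–6 (13): add — endpoints in different components.
Edges rejected before the tree was complete: 3.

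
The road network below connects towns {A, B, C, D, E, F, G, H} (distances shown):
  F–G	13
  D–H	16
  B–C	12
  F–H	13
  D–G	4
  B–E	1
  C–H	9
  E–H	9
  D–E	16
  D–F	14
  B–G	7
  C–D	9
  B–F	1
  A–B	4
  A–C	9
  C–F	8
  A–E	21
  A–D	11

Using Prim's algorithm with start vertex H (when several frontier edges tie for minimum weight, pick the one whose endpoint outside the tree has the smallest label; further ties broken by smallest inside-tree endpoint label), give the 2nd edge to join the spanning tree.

Prim's algorithm from H:
Step 1: cheapest edge leaving the tree is C–H (9); add C.
Step 2: cheapest edge leaving the tree is C–F (8); add F.
Step 3: cheapest edge leaving the tree is B–F (1); add B.
Step 4: cheapest edge leaving the tree is B–E (1); add E.
Step 5: cheapest edge leaving the tree is A–B (4); add A.
Step 6: cheapest edge leaving the tree is B–G (7); add G.
Step 7: cheapest edge leaving the tree is D–G (4); add D.
The 2nd edge added is C–F.

C-F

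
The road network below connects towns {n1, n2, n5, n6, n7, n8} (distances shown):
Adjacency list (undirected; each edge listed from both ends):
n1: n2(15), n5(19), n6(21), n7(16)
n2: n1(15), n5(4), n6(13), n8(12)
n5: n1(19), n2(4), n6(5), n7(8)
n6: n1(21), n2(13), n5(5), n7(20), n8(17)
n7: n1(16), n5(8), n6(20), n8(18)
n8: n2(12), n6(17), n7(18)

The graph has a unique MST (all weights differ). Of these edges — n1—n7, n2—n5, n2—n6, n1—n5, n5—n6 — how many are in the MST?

Kruskal: consider edges lightest-first.
n2—n5 (4): add — endpoints in different components.
n5—n6 (5): add — endpoints in different components.
n5—n7 (8): add — endpoints in different components.
n2—n8 (12): add — endpoints in different components.
n2—n6 (13): skip — n6 and n2 already connected.
n1—n2 (15): add — endpoints in different components.
MST edge set: {n2—n5, n5—n6, n5—n7, n2—n8, n1—n2}.
Of the listed edges, {n2—n5, n5—n6} are in the MST → 2.

2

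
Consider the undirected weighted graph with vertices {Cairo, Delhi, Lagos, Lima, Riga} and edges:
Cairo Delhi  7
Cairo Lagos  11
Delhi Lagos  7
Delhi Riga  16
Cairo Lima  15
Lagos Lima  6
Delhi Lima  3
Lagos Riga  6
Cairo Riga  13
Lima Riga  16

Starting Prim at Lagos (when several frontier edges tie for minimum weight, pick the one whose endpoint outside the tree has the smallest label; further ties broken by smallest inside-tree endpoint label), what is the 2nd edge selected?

Delhi-Lima

Prim, starting at Lagos.
Step 1: cheapest edge leaving the tree is Lagos Lima (6); add Lima.
Step 2: cheapest edge leaving the tree is Delhi Lima (3); add Delhi.
Step 3: cheapest edge leaving the tree is Lagos Riga (6); add Riga.
Step 4: cheapest edge leaving the tree is Cairo Delhi (7); add Cairo.
The 2nd edge added is Delhi Lima.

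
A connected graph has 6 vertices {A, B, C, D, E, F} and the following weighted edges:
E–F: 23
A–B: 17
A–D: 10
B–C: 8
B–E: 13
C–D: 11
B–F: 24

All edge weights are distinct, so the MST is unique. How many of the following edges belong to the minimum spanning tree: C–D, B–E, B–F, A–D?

3

Kruskal's algorithm — process edges by increasing weight (ties by edge label):
B–C (8): add — endpoints in different components.
A–D (10): add — endpoints in different components.
C–D (11): add — endpoints in different components.
B–E (13): add — endpoints in different components.
A–B (17): skip — A and B already connected.
E–F (23): add — endpoints in different components.
MST edge set: {B–C, A–D, C–D, B–E, E–F}.
Of the listed edges, {C–D, B–E, A–D} are in the MST → 3.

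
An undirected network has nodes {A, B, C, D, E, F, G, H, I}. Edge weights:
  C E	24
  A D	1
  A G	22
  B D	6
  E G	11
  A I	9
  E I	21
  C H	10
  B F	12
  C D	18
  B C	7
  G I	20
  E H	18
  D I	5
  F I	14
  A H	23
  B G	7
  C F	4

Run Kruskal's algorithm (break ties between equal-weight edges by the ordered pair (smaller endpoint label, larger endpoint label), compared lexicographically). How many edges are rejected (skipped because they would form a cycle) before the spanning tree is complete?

Kruskal's algorithm — process edges by increasing weight (ties by edge label):
A D (1): add — endpoints in different components.
C F (4): add — endpoints in different components.
D I (5): add — endpoints in different components.
B D (6): add — endpoints in different components.
B C (7): add — endpoints in different components.
B G (7): add — endpoints in different components.
A I (9): skip — A and I already connected.
C H (10): add — endpoints in different components.
E G (11): add — endpoints in different components.
Edges rejected before the tree was complete: 1.

1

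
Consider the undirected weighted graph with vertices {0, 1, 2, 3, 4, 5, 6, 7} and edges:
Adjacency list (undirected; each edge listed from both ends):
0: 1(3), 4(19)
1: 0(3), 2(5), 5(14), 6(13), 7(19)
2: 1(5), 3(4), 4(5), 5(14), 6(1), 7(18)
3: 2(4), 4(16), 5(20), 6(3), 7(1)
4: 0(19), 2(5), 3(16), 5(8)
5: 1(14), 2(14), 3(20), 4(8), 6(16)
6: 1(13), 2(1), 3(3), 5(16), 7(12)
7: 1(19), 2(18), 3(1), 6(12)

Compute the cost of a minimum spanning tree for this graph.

26

Prim, starting at 5.
Step 1: cheapest edge leaving the tree is 4–5 (8); add 4.
Step 2: cheapest edge leaving the tree is 2–4 (5); add 2.
Step 3: cheapest edge leaving the tree is 2–6 (1); add 6.
Step 4: cheapest edge leaving the tree is 3–6 (3); add 3.
Step 5: cheapest edge leaving the tree is 3–7 (1); add 7.
Step 6: cheapest edge leaving the tree is 1–2 (5); add 1.
Step 7: cheapest edge leaving the tree is 0–1 (3); add 0.
MST edges: 4–5, 2–4, 2–6, 3–6, 3–7, 1–2, 0–1; total weight 8+5+1+3+1+5+3 = 26.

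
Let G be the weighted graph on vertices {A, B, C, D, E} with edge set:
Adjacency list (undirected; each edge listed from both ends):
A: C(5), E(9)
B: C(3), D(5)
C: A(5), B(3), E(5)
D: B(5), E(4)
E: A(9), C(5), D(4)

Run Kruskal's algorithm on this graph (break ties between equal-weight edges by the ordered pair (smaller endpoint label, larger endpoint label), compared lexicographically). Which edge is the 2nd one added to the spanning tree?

Kruskal's algorithm — process edges by increasing weight (ties by edge label):
B-C (3): add — endpoints in different components.
D-E (4): add — endpoints in different components.
A-C (5): add — endpoints in different components.
B-D (5): add — endpoints in different components.
The 2nd edge added is D-E.

D-E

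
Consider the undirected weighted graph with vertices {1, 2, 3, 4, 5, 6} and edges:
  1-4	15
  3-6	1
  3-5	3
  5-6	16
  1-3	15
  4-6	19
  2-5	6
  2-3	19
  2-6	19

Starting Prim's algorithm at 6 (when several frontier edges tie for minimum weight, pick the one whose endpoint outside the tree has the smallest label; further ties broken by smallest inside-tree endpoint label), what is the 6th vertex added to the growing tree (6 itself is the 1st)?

Prim's algorithm from 6:
Step 1: frontier [3-6 1, 5-6 16, 2-6 19, 4-6 19] → take 3-6 (1); add 3.
Step 2: frontier [3-5 3, 1-3 15, 2-3 19, 5-6 16, 2-6 19, 4-6 19] → take 3-5 (3); add 5.
Step 3: frontier [1-3 15, 2-3 19, 2-5 6, 2-6 19, 4-6 19] → take 2-5 (6); add 2.
Step 4: frontier [1-3 15, 4-6 19] → take 1-3 (15); add 1.
Step 5: frontier [1-4 15, 4-6 19] → take 1-4 (15); add 4.
Vertex order: 6, 3, 5, 2, 1, 4. The 6th vertex is 4.

4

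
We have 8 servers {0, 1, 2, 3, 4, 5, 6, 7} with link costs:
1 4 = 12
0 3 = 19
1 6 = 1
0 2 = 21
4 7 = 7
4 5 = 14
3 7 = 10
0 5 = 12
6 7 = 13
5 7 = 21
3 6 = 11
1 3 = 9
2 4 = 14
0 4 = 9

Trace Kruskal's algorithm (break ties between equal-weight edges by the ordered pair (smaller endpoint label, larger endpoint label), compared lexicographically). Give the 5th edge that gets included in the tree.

Sort edges by weight, then run Kruskal:
1 6 (1): add — endpoints in different components.
4 7 (7): add — endpoints in different components.
0 4 (9): add — endpoints in different components.
1 3 (9): add — endpoints in different components.
3 7 (10): add — endpoints in different components.
3 6 (11): skip — 3 and 6 already connected.
0 5 (12): add — endpoints in different components.
1 4 (12): skip — 1 and 4 already connected.
6 7 (13): skip — 6 and 7 already connected.
2 4 (14): add — endpoints in different components.
The 5th edge added is 3 7.

3-7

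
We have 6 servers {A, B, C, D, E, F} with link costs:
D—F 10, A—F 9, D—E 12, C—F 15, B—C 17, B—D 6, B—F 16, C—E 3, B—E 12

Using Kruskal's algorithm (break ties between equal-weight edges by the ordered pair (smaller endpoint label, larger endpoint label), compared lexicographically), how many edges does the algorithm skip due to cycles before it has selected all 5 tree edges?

0

Kruskal: consider edges lightest-first.
C—E (3): add. Components now {A} {B} {C,E} {D} {F}
B—D (6): add. Components now {A} {B,D} {C,E} {F}
A—F (9): add. Components now {A,F} {B,D} {C,E}
D—F (10): add. Components now {A,B,D,F} {C,E}
B—E (12): add. Components now {A,B,C,D,E,F}
Edges rejected before the tree was complete: 0.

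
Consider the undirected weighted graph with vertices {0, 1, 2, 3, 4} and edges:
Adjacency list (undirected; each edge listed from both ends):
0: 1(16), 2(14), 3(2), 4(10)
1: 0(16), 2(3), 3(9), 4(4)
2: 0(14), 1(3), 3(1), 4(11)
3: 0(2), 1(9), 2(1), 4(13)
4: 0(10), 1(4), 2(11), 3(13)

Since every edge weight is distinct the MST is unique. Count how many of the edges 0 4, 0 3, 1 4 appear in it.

2

Sort edges by weight, then run Kruskal:
2 3 (1): add. Components now {0} {1} {2,3} {4}
0 3 (2): add. Components now {0,2,3} {1} {4}
1 2 (3): add. Components now {0,1,2,3} {4}
1 4 (4): add. Components now {0,1,2,3,4}
MST edge set: {2 3, 0 3, 1 2, 1 4}.
Of the listed edges, {0 3, 1 4} are in the MST → 2.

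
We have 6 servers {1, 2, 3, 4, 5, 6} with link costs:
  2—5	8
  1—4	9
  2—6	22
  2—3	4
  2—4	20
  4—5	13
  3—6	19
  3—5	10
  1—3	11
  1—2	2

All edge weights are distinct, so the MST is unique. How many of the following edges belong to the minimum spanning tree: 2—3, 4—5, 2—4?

1

Kruskal's algorithm — process edges by increasing weight (ties by edge label):
1—2 (2): add — endpoints in different components.
2—3 (4): add — endpoints in different components.
2—5 (8): add — endpoints in different components.
1—4 (9): add — endpoints in different components.
3—5 (10): skip — 3 and 5 already connected.
1—3 (11): skip — 1 and 3 already connected.
4—5 (13): skip — 4 and 5 already connected.
3—6 (19): add — endpoints in different components.
MST edge set: {1—2, 2—3, 2—5, 1—4, 3—6}.
Of the listed edges, {2—3} are in the MST → 1.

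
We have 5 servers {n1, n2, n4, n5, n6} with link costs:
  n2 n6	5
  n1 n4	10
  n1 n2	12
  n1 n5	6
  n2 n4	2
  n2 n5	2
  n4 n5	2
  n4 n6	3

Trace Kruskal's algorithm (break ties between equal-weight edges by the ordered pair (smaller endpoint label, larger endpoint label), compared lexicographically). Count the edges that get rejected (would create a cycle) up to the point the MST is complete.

Kruskal's algorithm — process edges by increasing weight (ties by edge label):
n2 n4 (2): add. Components now {n2,n4} {n5} {n6} {n1}
n2 n5 (2): add. Components now {n2,n4,n5} {n6} {n1}
n4 n5 (2): skip — n4 and n5 already connected.
n4 n6 (3): add. Components now {n2,n4,n5,n6} {n1}
n2 n6 (5): skip — n2 and n6 already connected.
n1 n5 (6): add. Components now {n1,n2,n4,n5,n6}
Edges rejected before the tree was complete: 2.

2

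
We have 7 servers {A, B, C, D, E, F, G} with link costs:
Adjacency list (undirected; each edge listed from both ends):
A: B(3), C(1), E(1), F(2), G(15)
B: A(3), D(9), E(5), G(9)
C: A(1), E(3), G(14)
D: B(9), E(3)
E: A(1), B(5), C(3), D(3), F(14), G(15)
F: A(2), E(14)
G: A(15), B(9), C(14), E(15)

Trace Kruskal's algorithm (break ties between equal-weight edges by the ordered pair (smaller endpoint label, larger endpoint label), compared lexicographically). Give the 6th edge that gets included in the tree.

B-G

Kruskal's algorithm — process edges by increasing weight (ties by edge label):
A—C (1): add — endpoints in different components.
A—E (1): add — endpoints in different components.
A—F (2): add — endpoints in different components.
A—B (3): add — endpoints in different components.
C—E (3): skip — C and E already connected.
D—E (3): add — endpoints in different components.
B—E (5): skip — B and E already connected.
B—D (9): skip — B and D already connected.
B—G (9): add — endpoints in different components.
The 6th edge added is B—G.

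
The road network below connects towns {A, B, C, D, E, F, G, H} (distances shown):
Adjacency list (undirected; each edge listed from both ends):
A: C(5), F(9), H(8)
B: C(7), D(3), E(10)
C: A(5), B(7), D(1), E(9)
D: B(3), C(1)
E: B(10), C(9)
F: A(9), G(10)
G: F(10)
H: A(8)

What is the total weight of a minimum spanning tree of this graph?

Prim's algorithm from G:
Step 1: cheapest edge leaving the tree is F-G (10); add F.
Step 2: cheapest edge leaving the tree is A-F (9); add A.
Step 3: cheapest edge leaving the tree is A-C (5); add C.
Step 4: cheapest edge leaving the tree is C-D (1); add D.
Step 5: cheapest edge leaving the tree is B-D (3); add B.
Step 6: cheapest edge leaving the tree is A-H (8); add H.
Step 7: cheapest edge leaving the tree is C-E (9); add E.
MST edges: F-G, A-F, A-C, C-D, B-D, A-H, C-E; total weight 10+9+5+1+3+8+9 = 45.

45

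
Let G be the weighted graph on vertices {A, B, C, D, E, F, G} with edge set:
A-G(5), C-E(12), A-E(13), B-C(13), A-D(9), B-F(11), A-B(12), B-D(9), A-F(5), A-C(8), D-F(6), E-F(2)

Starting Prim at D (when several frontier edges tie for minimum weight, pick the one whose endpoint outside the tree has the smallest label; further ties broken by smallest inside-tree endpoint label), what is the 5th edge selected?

Prim's algorithm from D:
Step 1: frontier [D-F 6, A-D 9, B-D 9] → take D-F (6); add F.
Step 2: frontier [A-D 9, B-D 9, E-F 2, A-F 5, B-F 11] → take E-F (2); add E.
Step 3: frontier [A-D 9, B-D 9, C-E 12, A-E 13, A-F 5, B-F 11] → take A-F (5); add A.
Step 4: frontier [A-G 5, A-C 8, A-B 12, B-D 9, C-E 12, B-F 11] → take A-G (5); add G.
Step 5: frontier [A-C 8, A-B 12, B-D 9, C-E 12, B-F 11] → take A-C (8); add C.
Step 6: frontier [A-B 12, B-C 13, B-D 9, B-F 11] → take B-D (9); add B.
The 5th edge added is A-C.

A-C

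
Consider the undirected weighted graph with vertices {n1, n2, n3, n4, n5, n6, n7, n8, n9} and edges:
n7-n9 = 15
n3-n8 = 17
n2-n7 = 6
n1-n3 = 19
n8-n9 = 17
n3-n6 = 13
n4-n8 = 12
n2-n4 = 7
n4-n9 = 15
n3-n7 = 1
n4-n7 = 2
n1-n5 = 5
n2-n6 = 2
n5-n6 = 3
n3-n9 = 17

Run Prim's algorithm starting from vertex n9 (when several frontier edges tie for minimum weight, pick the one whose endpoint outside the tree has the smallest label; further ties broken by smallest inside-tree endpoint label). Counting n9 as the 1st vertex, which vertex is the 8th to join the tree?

Prim's algorithm from n9:
Step 1: cheapest edge leaving the tree is n4-n9 (15); add n4.
Step 2: cheapest edge leaving the tree is n4-n7 (2); add n7.
Step 3: cheapest edge leaving the tree is n3-n7 (1); add n3.
Step 4: cheapest edge leaving the tree is n2-n7 (6); add n2.
Step 5: cheapest edge leaving the tree is n2-n6 (2); add n6.
Step 6: cheapest edge leaving the tree is n5-n6 (3); add n5.
Step 7: cheapest edge leaving the tree is n1-n5 (5); add n1.
Step 8: cheapest edge leaving the tree is n4-n8 (12); add n8.
Vertex order: n9, n4, n7, n3, n2, n6, n5, n1, n8. The 8th vertex is n1.

n1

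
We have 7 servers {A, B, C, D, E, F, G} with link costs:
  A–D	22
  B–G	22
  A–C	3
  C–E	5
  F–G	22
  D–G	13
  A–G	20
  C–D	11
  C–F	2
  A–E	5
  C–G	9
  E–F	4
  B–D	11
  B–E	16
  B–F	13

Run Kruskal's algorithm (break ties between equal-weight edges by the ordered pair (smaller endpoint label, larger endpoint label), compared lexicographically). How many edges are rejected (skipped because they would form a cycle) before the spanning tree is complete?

2

Kruskal: consider edges lightest-first.
C–F (2): add — endpoints in different components.
A–C (3): add — endpoints in different components.
E–F (4): add — endpoints in different components.
A–E (5): skip — A and E already connected.
C–E (5): skip — C and E already connected.
C–G (9): add — endpoints in different components.
B–D (11): add — endpoints in different components.
C–D (11): add — endpoints in different components.
Edges rejected before the tree was complete: 2.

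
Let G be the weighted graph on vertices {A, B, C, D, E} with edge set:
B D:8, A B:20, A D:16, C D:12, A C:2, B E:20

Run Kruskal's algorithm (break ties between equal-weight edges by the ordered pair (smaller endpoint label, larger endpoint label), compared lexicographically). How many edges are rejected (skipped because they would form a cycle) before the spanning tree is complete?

2

Sort edges by weight, then run Kruskal:
A C (2): add — endpoints in different components.
B D (8): add — endpoints in different components.
C D (12): add — endpoints in different components.
A D (16): skip — A and D already connected.
A B (20): skip — A and B already connected.
B E (20): add — endpoints in different components.
Edges rejected before the tree was complete: 2.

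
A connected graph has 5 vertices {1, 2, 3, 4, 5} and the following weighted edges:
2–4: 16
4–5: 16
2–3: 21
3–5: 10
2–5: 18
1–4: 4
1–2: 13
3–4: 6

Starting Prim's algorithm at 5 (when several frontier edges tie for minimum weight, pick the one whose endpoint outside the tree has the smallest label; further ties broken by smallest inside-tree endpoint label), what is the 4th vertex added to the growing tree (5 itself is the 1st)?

Grow the tree from 5 using Prim:
Step 1: cheapest edge leaving the tree is 3–5 (10); add 3.
Step 2: cheapest edge leaving the tree is 3–4 (6); add 4.
Step 3: cheapest edge leaving the tree is 1–4 (4); add 1.
Step 4: cheapest edge leaving the tree is 1–2 (13); add 2.
Vertex order: 5, 3, 4, 1, 2. The 4th vertex is 1.

1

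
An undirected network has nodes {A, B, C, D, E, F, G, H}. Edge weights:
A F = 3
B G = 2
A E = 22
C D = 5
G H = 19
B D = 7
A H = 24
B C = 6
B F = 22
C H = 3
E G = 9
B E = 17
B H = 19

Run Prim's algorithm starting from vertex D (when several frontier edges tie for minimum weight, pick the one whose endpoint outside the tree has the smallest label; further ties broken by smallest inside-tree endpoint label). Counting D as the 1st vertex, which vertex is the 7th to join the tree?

Grow the tree from D using Prim:
Step 1: cheapest edge leaving the tree is C D (5); add C.
Step 2: cheapest edge leaving the tree is C H (3); add H.
Step 3: cheapest edge leaving the tree is B C (6); add B.
Step 4: cheapest edge leaving the tree is B G (2); add G.
Step 5: cheapest edge leaving the tree is E G (9); add E.
Step 6: cheapest edge leaving the tree is A E (22); add A.
Step 7: cheapest edge leaving the tree is A F (3); add F.
Vertex order: D, C, H, B, G, E, A, F. The 7th vertex is A.

A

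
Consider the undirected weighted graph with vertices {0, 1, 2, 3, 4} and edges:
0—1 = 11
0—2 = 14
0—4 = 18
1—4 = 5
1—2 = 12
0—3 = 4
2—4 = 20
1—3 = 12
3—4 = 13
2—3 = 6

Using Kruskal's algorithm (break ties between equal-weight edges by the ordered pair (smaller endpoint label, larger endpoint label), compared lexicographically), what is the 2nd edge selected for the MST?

Kruskal: consider edges lightest-first.
0—3 (4): add. Components now {0,3} {1} {2} {4}
1—4 (5): add. Components now {0,3} {1,4} {2}
2—3 (6): add. Components now {0,2,3} {1,4}
0—1 (11): add. Components now {0,1,2,3,4}
The 2nd edge added is 1—4.

1-4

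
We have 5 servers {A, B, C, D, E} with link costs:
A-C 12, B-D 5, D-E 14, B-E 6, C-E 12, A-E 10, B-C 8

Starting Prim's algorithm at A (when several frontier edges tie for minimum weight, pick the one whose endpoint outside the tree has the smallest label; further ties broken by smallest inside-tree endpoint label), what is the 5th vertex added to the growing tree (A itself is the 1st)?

C

Prim, starting at A.
Step 1: frontier [A-E 10, A-C 12] → take A-E (10); add E.
Step 2: frontier [A-C 12, B-E 6, C-E 12, D-E 14] → take B-E (6); add B.
Step 3: frontier [A-C 12, B-D 5, B-C 8, C-E 12, D-E 14] → take B-D (5); add D.
Step 4: frontier [A-C 12, B-C 8, C-E 12] → take B-C (8); add C.
Vertex order: A, E, B, D, C. The 5th vertex is C.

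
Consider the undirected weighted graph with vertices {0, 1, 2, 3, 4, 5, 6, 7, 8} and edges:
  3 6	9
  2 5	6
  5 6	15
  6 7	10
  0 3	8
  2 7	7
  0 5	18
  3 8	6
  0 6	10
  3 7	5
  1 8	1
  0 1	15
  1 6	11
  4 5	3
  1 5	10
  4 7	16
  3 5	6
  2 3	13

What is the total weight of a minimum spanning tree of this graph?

Kruskal: consider edges lightest-first.
1 8 (1): add — endpoints in different components.
4 5 (3): add — endpoints in different components.
3 7 (5): add — endpoints in different components.
2 5 (6): add — endpoints in different components.
3 5 (6): add — endpoints in different components.
3 8 (6): add — endpoints in different components.
2 7 (7): skip — 2 and 7 already connected.
0 3 (8): add — endpoints in different components.
3 6 (9): add — endpoints in different components.
MST edges: 1 8, 4 5, 3 7, 2 5, 3 5, 3 8, 0 3, 3 6; total weight 1+3+5+6+6+6+8+9 = 44.

44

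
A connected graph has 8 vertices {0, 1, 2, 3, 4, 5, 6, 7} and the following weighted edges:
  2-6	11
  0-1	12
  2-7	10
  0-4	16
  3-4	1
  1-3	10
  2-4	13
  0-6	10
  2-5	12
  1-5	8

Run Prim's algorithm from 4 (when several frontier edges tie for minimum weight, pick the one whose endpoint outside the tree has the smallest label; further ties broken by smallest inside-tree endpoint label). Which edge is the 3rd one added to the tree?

1-5

Grow the tree from 4 using Prim:
Step 1: frontier [3-4 1, 2-4 13, 0-4 16] → take 3-4 (1); add 3.
Step 2: frontier [1-3 10, 2-4 13, 0-4 16] → take 1-3 (10); add 1.
Step 3: frontier [1-5 8, 0-1 12, 2-4 13, 0-4 16] → take 1-5 (8); add 5.
Step 4: frontier [0-1 12, 2-4 13, 0-4 16, 2-5 12] → take 0-1 (12); add 0.
Step 5: frontier [0-6 10, 2-4 13, 2-5 12] → take 0-6 (10); add 6.
Step 6: frontier [2-4 13, 2-5 12, 2-6 11] → take 2-6 (11); add 2.
Step 7: frontier [2-7 10] → take 2-7 (10); add 7.
The 3rd edge added is 1-5.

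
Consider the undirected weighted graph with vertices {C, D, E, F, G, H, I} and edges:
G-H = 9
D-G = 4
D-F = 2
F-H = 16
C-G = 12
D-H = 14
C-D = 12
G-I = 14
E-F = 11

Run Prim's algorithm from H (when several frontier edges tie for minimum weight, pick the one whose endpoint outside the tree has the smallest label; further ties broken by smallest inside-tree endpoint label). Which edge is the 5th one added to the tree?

C-D

Prim's algorithm from H:
Step 1: frontier [G-H 9, D-H 14, F-H 16] → take G-H (9); add G.
Step 2: frontier [D-G 4, C-G 12, G-I 14, D-H 14, F-H 16] → take D-G (4); add D.
Step 3: frontier [D-F 2, C-D 12, C-G 12, G-I 14, F-H 16] → take D-F (2); add F.
Step 4: frontier [C-D 12, E-F 11, C-G 12, G-I 14] → take E-F (11); add E.
Step 5: frontier [C-D 12, C-G 12, G-I 14] → take C-D (12); add C.
Step 6: frontier [G-I 14] → take G-I (14); add I.
The 5th edge added is C-D.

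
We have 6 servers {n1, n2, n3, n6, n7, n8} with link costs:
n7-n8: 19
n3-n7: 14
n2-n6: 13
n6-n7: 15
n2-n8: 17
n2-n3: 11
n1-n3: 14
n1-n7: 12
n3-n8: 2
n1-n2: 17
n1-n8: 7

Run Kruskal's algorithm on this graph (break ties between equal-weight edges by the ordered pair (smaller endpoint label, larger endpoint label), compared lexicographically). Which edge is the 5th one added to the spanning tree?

Kruskal: consider edges lightest-first.
n3-n8 (2): add — endpoints in different components.
n1-n8 (7): add — endpoints in different components.
n2-n3 (11): add — endpoints in different components.
n1-n7 (12): add — endpoints in different components.
n2-n6 (13): add — endpoints in different components.
The 5th edge added is n2-n6.

n2-n6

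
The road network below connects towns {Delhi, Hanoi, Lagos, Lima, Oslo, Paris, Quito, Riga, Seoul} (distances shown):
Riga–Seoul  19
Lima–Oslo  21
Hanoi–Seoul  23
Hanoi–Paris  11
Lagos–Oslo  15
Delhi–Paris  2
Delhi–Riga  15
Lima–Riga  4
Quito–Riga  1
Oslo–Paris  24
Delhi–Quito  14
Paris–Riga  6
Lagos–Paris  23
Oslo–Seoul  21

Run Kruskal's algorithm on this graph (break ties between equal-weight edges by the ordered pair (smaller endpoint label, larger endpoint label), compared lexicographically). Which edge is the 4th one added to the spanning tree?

Kruskal's algorithm — process edges by increasing weight (ties by edge label):
Quito–Riga (1): add — endpoints in different components.
Delhi–Paris (2): add — endpoints in different components.
Lima–Riga (4): add — endpoints in different components.
Paris–Riga (6): add — endpoints in different components.
Hanoi–Paris (11): add — endpoints in different components.
Delhi–Quito (14): skip — Delhi and Quito already connected.
Delhi–Riga (15): skip — Delhi and Riga already connected.
Lagos–Oslo (15): add — endpoints in different components.
Riga–Seoul (19): add — endpoints in different components.
Lima–Oslo (21): add — endpoints in different components.
The 4th edge added is Paris–Riga.

Paris-Riga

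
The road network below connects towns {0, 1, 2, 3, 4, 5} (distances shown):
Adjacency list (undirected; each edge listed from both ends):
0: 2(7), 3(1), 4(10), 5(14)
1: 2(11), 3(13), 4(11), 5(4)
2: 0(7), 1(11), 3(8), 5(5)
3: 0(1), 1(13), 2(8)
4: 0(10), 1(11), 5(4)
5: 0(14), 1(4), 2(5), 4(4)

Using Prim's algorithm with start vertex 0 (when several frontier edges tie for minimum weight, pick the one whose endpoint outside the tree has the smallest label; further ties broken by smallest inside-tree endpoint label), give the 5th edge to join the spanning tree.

Grow the tree from 0 using Prim:
Step 1: frontier [0-3 1, 0-2 7, 0-4 10, 0-5 14] → take 0-3 (1); add 3.
Step 2: frontier [0-2 7, 0-4 10, 0-5 14, 2-3 8, 1-3 13] → take 0-2 (7); add 2.
Step 3: frontier [0-4 10, 0-5 14, 2-5 5, 1-2 11, 1-3 13] → take 2-5 (5); add 5.
Step 4: frontier [0-4 10, 1-2 11, 1-3 13, 1-5 4, 4-5 4] → take 1-5 (4); add 1.
Step 5: frontier [0-4 10, 1-4 11, 4-5 4] → take 4-5 (4); add 4.
The 5th edge added is 4-5.

4-5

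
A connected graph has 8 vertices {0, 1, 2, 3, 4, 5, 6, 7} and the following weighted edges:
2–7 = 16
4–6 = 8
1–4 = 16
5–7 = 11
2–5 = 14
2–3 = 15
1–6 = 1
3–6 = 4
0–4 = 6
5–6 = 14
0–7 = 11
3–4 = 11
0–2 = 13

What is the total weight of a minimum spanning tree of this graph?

Grow the tree from 5 using Prim:
Step 1: frontier [5–7 11, 2–5 14, 5–6 14] → take 5–7 (11); add 7.
Step 2: frontier [2–5 14, 5–6 14, 0–7 11, 2–7 16] → take 0–7 (11); add 0.
Step 3: frontier [0–4 6, 0–2 13, 2–5 14, 5–6 14, 2–7 16] → take 0–4 (6); add 4.
Step 4: frontier [0–2 13, 4–6 8, 3–4 11, 1–4 16, 2–5 14, 5–6 14, 2–7 16] → take 4–6 (8); add 6.
Step 5: frontier [0–2 13, 3–4 11, 1–4 16, 2–5 14, 1–6 1, 3–6 4, 2–7 16] → take 1–6 (1); add 1.
Step 6: frontier [0–2 13, 3–4 11, 2–5 14, 3–6 4, 2–7 16] → take 3–6 (4); add 3.
Step 7: frontier [0–2 13, 2–3 15, 2–5 14, 2–7 16] → take 0–2 (13); add 2.
MST edges: 5–7, 0–7, 0–4, 4–6, 1–6, 3–6, 0–2; total weight 11+11+6+8+1+4+13 = 54.

54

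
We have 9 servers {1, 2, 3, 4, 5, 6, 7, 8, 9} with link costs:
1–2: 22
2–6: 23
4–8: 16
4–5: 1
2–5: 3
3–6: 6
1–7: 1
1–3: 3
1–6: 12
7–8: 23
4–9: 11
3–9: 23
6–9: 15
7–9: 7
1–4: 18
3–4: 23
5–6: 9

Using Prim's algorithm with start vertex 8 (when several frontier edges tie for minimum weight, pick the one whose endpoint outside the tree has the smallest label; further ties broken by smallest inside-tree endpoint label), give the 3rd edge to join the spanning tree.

2-5

Prim's algorithm from 8:
Step 1: cheapest edge leaving the tree is 4–8 (16); add 4.
Step 2: cheapest edge leaving the tree is 4–5 (1); add 5.
Step 3: cheapest edge leaving the tree is 2–5 (3); add 2.
Step 4: cheapest edge leaving the tree is 5–6 (9); add 6.
Step 5: cheapest edge leaving the tree is 3–6 (6); add 3.
Step 6: cheapest edge leaving the tree is 1–3 (3); add 1.
Step 7: cheapest edge leaving the tree is 1–7 (1); add 7.
Step 8: cheapest edge leaving the tree is 7–9 (7); add 9.
The 3rd edge added is 2–5.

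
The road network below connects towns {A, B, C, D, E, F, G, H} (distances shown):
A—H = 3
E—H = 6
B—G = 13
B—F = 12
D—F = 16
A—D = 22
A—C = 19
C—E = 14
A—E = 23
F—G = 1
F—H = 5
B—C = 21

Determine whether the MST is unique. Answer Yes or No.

Yes

Sort edges by weight, then run Kruskal:
F—G (1): add — endpoints in different components.
A—H (3): add — endpoints in different components.
F—H (5): add — endpoints in different components.
E—H (6): add — endpoints in different components.
B—F (12): add — endpoints in different components.
B—G (13): skip — B and G already connected.
C—E (14): add — endpoints in different components.
D—F (16): add — endpoints in different components.
Every non-tree edge has weight strictly greater than the heaviest edge on the tree path between its endpoints, so the MST is unique.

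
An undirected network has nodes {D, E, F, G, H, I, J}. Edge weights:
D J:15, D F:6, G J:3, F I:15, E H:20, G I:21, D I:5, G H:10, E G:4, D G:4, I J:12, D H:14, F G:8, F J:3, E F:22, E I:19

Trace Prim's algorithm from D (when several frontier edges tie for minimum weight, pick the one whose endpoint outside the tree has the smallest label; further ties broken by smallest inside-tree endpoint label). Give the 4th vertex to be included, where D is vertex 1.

F

Prim's algorithm from D:
Step 1: cheapest edge leaving the tree is D G (4); add G.
Step 2: cheapest edge leaving the tree is G J (3); add J.
Step 3: cheapest edge leaving the tree is F J (3); add F.
Step 4: cheapest edge leaving the tree is E G (4); add E.
Step 5: cheapest edge leaving the tree is D I (5); add I.
Step 6: cheapest edge leaving the tree is G H (10); add H.
Vertex order: D, G, J, F, E, I, H. The 4th vertex is F.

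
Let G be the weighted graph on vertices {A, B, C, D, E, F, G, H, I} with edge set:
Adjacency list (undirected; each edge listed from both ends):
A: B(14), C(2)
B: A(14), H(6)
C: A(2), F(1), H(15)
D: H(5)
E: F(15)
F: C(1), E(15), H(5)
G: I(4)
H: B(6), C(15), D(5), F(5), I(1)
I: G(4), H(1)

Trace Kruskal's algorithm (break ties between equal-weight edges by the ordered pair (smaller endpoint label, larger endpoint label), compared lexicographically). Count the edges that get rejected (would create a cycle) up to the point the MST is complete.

2

Kruskal: consider edges lightest-first.
C F (1): add — endpoints in different components.
H I (1): add — endpoints in different components.
A C (2): add — endpoints in different components.
G I (4): add — endpoints in different components.
D H (5): add — endpoints in different components.
F H (5): add — endpoints in different components.
B H (6): add — endpoints in different components.
A B (14): skip — A and B already connected.
C H (15): skip — C and H already connected.
E F (15): add — endpoints in different components.
Edges rejected before the tree was complete: 2.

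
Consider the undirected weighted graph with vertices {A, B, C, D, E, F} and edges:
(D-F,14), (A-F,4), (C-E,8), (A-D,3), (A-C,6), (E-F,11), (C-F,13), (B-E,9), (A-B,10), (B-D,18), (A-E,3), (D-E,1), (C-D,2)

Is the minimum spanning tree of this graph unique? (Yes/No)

No

Sort edges by weight, then run Kruskal:
D-E (1): add. Components now {A} {B} {C} {D,E} {F}
C-D (2): add. Components now {A} {B} {C,D,E} {F}
A-D (3): add. Components now {A,C,D,E} {B} {F}
A-E (3): skip — A and E already connected.
A-F (4): add. Components now {A,C,D,E,F} {B}
A-C (6): skip — A and C already connected.
C-E (8): skip — C and E already connected.
B-E (9): add. Components now {A,B,C,D,E,F}
Non-tree edge A-E has weight 3, equal to the heaviest edge on its tree cycle — swapping gives another MST of the same weight. Not unique.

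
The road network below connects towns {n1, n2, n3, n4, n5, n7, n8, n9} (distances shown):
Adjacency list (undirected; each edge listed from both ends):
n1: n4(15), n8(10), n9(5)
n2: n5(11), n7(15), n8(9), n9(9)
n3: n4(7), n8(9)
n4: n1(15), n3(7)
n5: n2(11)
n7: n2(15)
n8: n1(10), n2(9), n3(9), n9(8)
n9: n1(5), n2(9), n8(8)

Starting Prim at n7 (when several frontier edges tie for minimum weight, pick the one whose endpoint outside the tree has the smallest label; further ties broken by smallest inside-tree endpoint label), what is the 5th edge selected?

Grow the tree from n7 using Prim:
Step 1: frontier [n2-n7 15] → take n2-n7 (15); add n2.
Step 2: frontier [n2-n8 9, n2-n9 9, n2-n5 11] → take n2-n8 (9); add n8.
Step 3: frontier [n2-n9 9, n2-n5 11, n8-n9 8, n3-n8 9, n1-n8 10] → take n8-n9 (8); add n9.
Step 4: frontier [n2-n5 11, n3-n8 9, n1-n8 10, n1-n9 5] → take n1-n9 (5); add n1.
Step 5: frontier [n1-n4 15, n2-n5 11, n3-n8 9] → take n3-n8 (9); add n3.
Step 6: frontier [n1-n4 15, n2-n5 11, n3-n4 7] → take n3-n4 (7); add n4.
Step 7: frontier [n2-n5 11] → take n2-n5 (11); add n5.
The 5th edge added is n3-n8.

n3-n8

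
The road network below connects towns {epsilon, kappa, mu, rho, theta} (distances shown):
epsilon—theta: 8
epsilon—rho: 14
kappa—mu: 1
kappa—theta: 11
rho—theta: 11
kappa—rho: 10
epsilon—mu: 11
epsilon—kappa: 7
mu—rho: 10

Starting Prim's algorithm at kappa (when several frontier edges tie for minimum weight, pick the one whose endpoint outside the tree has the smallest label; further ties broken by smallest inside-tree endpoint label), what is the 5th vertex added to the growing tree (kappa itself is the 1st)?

rho

Prim, starting at kappa.
Step 1: cheapest edge leaving the tree is kappa—mu (1); add mu.
Step 2: cheapest edge leaving the tree is epsilon—kappa (7); add epsilon.
Step 3: cheapest edge leaving the tree is epsilon—theta (8); add theta.
Step 4: cheapest edge leaving the tree is kappa—rho (10); add rho.
Vertex order: kappa, mu, epsilon, theta, rho. The 5th vertex is rho.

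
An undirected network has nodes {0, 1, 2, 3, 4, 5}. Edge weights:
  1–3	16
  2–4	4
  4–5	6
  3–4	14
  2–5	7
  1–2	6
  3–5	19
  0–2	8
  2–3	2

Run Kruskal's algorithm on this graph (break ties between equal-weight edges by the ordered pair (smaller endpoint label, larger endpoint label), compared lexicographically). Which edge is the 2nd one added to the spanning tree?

2-4

Kruskal: consider edges lightest-first.
2–3 (2): add. Components now {0} {1} {2,3} {4} {5}
2–4 (4): add. Components now {0} {1} {2,3,4} {5}
1–2 (6): add. Components now {0} {1,2,3,4} {5}
4–5 (6): add. Components now {0} {1,2,3,4,5}
2–5 (7): skip — 2 and 5 already connected.
0–2 (8): add. Components now {0,1,2,3,4,5}
The 2nd edge added is 2–4.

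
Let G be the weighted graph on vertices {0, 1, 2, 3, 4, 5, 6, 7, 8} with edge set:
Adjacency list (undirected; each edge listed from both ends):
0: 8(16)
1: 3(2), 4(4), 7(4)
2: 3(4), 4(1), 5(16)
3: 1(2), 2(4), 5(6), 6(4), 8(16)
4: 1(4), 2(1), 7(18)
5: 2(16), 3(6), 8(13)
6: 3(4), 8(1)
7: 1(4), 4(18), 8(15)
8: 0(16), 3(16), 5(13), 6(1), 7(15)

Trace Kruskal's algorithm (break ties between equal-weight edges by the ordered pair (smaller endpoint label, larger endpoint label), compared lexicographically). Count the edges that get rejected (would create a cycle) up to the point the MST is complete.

3

Sort edges by weight, then run Kruskal:
2 4 (1): add — endpoints in different components.
6 8 (1): add — endpoints in different components.
1 3 (2): add — endpoints in different components.
1 4 (4): add — endpoints in different components.
1 7 (4): add — endpoints in different components.
2 3 (4): skip — 2 and 3 already connected.
3 6 (4): add — endpoints in different components.
3 5 (6): add — endpoints in different components.
5 8 (13): skip — 5 and 8 already connected.
7 8 (15): skip — 7 and 8 already connected.
0 8 (16): add — endpoints in different components.
Edges rejected before the tree was complete: 3.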